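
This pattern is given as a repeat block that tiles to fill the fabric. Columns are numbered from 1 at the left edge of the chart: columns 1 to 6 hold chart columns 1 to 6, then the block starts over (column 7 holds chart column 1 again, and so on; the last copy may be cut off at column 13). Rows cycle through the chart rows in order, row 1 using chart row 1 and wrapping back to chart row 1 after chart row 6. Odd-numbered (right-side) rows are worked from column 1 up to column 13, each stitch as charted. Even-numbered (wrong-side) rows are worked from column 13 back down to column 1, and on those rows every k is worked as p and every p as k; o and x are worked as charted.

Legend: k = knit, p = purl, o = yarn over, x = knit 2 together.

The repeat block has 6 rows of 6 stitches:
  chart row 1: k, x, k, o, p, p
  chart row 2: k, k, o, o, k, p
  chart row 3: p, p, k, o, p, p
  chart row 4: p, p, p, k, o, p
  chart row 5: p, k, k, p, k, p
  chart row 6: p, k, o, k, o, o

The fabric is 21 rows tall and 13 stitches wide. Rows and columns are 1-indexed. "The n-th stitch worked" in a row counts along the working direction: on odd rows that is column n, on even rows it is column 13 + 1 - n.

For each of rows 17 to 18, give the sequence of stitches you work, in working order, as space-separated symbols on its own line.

Result:
p k k p k p p k k p k p p
k o o p o p k o o p o p k

Derivation:
Row 17: chart row 5, RS - tile across columns 1-13 and work as-is.
Row 18: chart row 6, WS - tiled (columns 1-13): p k o k o o p k o k o o p; work from column 13 back to 1 with k<->p swapped.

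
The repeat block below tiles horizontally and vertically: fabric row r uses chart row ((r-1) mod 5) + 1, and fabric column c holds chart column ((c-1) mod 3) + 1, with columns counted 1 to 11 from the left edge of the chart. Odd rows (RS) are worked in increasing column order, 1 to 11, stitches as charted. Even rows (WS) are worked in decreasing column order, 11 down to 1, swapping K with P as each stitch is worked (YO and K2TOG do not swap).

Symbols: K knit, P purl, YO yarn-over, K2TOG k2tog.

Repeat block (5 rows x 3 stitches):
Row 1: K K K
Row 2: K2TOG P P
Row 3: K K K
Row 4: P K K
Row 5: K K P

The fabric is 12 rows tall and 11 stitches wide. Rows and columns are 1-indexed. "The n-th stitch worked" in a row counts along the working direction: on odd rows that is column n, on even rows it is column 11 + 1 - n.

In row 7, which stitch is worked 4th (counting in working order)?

== STITCH ==
K2TOG

Derivation:
Row 7: (7-1) mod 5 = 1, so use chart row 2. Odd row -> RS.
Chart row 2 tiled across columns 1-11: K2TOG P P K2TOG P P K2TOG P P K2TOG P
RS: work column 1 to column 11, symbols as charted — the tiled row is the row as worked.
The 4th stitch worked is K2TOG.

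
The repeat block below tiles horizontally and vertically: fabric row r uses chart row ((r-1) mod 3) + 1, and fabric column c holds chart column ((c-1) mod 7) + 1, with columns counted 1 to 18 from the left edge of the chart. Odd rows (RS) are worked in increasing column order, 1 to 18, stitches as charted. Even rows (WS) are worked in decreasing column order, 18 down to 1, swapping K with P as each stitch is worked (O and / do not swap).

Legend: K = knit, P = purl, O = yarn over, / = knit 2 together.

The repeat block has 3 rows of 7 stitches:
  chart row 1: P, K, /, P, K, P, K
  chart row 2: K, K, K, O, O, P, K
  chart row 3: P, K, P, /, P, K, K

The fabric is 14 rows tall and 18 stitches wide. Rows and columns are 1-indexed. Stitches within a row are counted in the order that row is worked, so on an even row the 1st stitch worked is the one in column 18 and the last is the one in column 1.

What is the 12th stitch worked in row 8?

Row 8 uses chart row ((8-1) mod 3)+1 = 2. Row 8 is even, so WS.
Chart row 2 tiled across columns 1-18: K K K O O P K K K K O O P K K K K O
Wrong side: read the tiled row from column 18 down to 1 and exchange K with P (leave O, /).
Row 8 as worked: O P P P P K O O P P P P K O O P P P
Stitch 12 in working order -> P

Stitch:
P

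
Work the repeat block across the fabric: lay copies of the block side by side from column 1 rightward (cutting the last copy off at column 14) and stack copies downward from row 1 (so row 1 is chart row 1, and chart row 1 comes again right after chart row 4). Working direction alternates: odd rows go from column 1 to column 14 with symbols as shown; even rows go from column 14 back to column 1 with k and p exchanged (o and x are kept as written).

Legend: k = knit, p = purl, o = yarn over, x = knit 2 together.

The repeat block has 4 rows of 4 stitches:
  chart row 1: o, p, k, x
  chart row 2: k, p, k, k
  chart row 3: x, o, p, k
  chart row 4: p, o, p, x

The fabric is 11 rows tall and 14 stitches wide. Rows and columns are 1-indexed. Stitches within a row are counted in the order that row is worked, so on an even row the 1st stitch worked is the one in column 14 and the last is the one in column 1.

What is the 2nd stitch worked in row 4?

Stitch:
k

Derivation:
For row 4: chart row = ((4-1) mod 4) + 1 = 4; this is a WS (even) row.
Chart row 4 tiled across columns 1-14: p o p x p o p x p o p x p o
WS: work from column 14 back to column 1 (reverse the tiled row), swapping k<->p (o and x unchanged).
Row 4 as worked: o k x k o k x k o k x k o k
Counting 2 along the worked row gives k.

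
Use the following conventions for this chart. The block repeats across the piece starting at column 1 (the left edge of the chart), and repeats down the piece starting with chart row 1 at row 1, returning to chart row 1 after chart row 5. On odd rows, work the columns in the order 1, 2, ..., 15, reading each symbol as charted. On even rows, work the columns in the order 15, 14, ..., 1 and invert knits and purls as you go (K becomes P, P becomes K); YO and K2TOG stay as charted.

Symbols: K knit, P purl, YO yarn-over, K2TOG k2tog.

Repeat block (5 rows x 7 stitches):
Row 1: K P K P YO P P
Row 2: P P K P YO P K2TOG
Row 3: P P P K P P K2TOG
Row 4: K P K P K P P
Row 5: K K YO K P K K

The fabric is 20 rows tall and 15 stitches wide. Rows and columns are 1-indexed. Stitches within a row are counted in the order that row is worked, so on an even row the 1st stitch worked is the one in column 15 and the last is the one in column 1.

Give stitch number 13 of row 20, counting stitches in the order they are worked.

== STITCH ==
YO

Derivation:
Row 20: (20-1) mod 5 = 4, so use chart row 5. Even row -> WS.
Chart row 5 tiled across columns 1-15: K K YO K P K K K K YO K P K K K
WS: work from column 15 back to column 1 (reverse the tiled row), swapping K<->P (YO and K2TOG unchanged).
Row 20 as worked: P P P K P YO P P P P K P YO P P
The 13th stitch worked is YO.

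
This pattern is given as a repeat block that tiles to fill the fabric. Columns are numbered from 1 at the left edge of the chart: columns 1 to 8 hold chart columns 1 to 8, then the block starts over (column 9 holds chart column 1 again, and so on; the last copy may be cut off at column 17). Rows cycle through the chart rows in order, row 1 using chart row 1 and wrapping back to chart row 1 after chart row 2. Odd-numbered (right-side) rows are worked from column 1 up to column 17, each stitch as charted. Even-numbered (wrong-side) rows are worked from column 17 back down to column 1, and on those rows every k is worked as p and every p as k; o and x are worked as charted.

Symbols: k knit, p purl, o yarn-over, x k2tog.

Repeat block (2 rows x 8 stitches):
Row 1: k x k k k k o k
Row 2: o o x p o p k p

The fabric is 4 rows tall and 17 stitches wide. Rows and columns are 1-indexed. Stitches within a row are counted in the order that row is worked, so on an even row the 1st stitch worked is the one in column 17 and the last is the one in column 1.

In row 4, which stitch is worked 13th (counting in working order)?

== STITCH ==
o

Derivation:
Row 4: (4-1) mod 2 = 1, so use chart row 2. Even row -> WS.
Chart row 2 tiled across columns 1-17: o o x p o p k p o o x p o p k p o
WS: work from column 17 back to column 1 (reverse the tiled row), swapping k<->p (o and x unchanged).
Row 4 as worked: o k p k o k x o o k p k o k x o o
The 13th stitch worked is o.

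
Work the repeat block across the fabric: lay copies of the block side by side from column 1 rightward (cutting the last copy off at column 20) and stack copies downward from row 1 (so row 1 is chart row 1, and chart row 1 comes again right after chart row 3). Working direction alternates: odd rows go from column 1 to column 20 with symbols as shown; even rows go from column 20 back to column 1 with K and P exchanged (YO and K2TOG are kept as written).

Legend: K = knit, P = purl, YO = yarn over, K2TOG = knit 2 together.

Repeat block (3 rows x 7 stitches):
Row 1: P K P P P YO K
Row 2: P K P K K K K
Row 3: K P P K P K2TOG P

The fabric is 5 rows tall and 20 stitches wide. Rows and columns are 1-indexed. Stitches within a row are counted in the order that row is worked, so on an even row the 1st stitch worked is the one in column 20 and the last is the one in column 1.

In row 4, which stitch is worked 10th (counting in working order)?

For row 4: chart row = ((4-1) mod 3) + 1 = 1; this is a WS (even) row.
Chart row 1 tiled across columns 1-20: P K P P P YO K P K P P P YO K P K P P P YO
WS: work from column 20 back to column 1 (reverse the tiled row), swapping K<->P (YO and K2TOG unchanged).
Row 4 as worked: YO K K K P K P YO K K K P K P YO K K K P K
The 10th stitch worked is K.

Result:
K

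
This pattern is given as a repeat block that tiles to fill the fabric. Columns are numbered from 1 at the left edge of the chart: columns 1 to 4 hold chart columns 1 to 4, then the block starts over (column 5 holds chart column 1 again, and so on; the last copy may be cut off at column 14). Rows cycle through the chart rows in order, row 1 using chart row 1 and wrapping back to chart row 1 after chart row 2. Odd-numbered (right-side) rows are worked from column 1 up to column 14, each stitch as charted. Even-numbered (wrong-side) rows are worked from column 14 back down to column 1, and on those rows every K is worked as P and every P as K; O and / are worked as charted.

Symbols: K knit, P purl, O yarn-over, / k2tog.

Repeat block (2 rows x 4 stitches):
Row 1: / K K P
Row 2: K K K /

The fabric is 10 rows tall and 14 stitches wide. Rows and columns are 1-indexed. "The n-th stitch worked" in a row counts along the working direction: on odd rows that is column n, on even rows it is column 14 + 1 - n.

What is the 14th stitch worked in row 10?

== STITCH ==
P

Derivation:
Row 10: (10-1) mod 2 = 1, so use chart row 2. Even row -> WS.
Chart row 2 tiled across columns 1-14: K K K / K K K / K K K / K K
WS: work from column 14 back to column 1 (reverse the tiled row), swapping K<->P (O and / unchanged).
Row 10 as worked: P P / P P P / P P P / P P P
The 14th stitch worked is P.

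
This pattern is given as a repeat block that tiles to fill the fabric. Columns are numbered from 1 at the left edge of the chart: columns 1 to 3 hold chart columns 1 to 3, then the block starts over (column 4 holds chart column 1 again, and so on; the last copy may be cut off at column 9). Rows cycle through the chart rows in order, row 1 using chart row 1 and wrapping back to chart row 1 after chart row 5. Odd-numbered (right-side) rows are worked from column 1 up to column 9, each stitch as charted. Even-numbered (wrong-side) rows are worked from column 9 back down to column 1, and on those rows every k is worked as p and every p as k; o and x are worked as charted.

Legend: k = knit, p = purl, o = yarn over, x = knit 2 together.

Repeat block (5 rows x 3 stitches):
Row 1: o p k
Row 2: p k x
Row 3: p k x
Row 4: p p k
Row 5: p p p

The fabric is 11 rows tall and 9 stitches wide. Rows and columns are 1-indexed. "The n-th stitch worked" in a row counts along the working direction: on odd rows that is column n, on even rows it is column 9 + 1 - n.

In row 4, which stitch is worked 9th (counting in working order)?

Row 4 uses chart row ((4-1) mod 5)+1 = 4. Row 4 is even, so WS.
Chart row 4 tiled across columns 1-9: p p k p p k p p k
WS row: flip the tiled sequence (start at column 9) and apply k<->p; o and x stay.
Row 4 as worked: p k k p k k p k k
Counting 9 along the worked row gives k.

Stitch:
k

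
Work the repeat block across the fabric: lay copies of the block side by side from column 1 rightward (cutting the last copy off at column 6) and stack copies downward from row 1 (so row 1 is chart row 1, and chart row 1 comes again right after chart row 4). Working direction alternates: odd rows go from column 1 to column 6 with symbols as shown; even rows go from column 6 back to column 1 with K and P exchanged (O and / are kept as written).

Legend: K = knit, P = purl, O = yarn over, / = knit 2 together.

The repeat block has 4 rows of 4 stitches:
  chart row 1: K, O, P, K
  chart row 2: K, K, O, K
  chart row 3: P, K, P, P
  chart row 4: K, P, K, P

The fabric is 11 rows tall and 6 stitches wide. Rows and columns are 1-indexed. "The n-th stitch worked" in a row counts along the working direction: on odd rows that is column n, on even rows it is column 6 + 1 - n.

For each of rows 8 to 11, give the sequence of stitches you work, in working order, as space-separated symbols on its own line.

Row 8: chart row 4, WS - tiled (columns 1-6): K P K P K P; work from column 6 back to 1 with K<->P swapped.
Row 9: chart row 1, RS - tile across columns 1-6 and work as-is.
Row 10: chart row 2, WS - tiled (columns 1-6): K K O K K K; work from column 6 back to 1 with K<->P swapped.
Row 11: chart row 3, RS - tile across columns 1-6 and work as-is.

== ROWS AS WORKED ==
K P K P K P
K O P K K O
P P P O P P
P K P P P K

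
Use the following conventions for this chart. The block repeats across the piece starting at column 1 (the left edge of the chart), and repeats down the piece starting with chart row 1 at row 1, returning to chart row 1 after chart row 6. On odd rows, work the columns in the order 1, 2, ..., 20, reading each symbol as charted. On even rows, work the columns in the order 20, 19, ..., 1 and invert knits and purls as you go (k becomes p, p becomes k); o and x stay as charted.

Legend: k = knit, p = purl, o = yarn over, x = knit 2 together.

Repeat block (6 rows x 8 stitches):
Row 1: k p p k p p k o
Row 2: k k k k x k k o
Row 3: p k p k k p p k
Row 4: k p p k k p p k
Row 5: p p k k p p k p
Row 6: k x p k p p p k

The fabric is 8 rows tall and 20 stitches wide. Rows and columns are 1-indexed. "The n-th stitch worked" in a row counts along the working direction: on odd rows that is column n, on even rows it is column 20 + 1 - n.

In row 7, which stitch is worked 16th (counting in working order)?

Row 7 uses chart row ((7-1) mod 6)+1 = 1. Row 7 is odd, so RS.
Chart row 1 tiled across columns 1-20: k p p k p p k o k p p k p p k o k p p k
Right side: take the tiled row as-is (worked left to right from column 1).
Counting 16 along the worked row gives o.

== STITCH ==
o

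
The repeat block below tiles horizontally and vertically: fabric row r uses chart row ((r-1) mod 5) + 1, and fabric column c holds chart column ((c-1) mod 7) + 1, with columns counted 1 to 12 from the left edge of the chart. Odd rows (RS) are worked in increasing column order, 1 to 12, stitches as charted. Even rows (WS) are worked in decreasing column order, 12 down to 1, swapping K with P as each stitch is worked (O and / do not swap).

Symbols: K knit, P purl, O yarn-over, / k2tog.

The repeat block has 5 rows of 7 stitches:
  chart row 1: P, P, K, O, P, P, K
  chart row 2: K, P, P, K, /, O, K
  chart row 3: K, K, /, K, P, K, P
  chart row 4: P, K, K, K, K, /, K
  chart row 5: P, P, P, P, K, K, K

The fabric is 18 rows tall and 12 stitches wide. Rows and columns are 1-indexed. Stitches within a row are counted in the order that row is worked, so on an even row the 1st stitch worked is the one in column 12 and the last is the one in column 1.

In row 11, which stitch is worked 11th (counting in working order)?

Result:
O

Derivation:
Row 11 uses chart row ((11-1) mod 5)+1 = 1. Row 11 is odd, so RS.
Chart row 1 tiled across columns 1-12: P P K O P P K P P K O P
Right side: take the tiled row as-is (worked left to right from column 1).
Counting 11 along the worked row gives O.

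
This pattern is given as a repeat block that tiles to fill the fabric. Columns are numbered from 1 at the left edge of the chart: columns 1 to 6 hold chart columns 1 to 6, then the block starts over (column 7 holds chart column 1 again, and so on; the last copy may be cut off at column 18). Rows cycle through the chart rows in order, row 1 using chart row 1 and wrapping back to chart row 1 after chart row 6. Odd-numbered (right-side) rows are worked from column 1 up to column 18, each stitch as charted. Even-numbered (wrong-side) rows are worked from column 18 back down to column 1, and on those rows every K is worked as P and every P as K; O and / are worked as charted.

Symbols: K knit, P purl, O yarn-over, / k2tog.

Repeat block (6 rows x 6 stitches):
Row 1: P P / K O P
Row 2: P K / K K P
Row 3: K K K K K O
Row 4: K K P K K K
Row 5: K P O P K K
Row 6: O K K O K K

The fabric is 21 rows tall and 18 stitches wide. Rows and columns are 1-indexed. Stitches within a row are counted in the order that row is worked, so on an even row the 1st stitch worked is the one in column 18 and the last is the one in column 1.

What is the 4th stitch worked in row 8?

Row 8: (8-1) mod 6 = 1, so use chart row 2. Even row -> WS.
Chart row 2 tiled across columns 1-18: P K / K K P P K / K K P P K / K K P
Wrong side: read the tiled row from column 18 down to 1 and exchange K with P (leave O, /).
Row 8 as worked: K P P / P K K P P / P K K P P / P K
Counting 4 along the worked row gives /.

Stitch:
/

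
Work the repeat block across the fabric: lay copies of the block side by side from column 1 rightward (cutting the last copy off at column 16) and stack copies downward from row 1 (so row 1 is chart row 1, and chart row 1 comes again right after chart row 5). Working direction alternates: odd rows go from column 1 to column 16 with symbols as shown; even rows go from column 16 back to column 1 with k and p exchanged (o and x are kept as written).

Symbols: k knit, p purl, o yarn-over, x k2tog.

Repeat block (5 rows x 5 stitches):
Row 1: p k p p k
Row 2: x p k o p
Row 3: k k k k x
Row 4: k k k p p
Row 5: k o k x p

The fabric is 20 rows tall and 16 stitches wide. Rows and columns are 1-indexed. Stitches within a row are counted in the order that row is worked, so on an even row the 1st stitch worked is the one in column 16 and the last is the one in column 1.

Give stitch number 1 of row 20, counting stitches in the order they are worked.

== STITCH ==
p

Derivation:
Row 20: (20-1) mod 5 = 4, so use chart row 5. Even row -> WS.
Chart row 5 tiled across columns 1-16: k o k x p k o k x p k o k x p k
Wrong side: read the tiled row from column 16 down to 1 and exchange k with p (leave o, x).
Row 20 as worked: p k x p o p k x p o p k x p o p
Stitch 1 in working order -> p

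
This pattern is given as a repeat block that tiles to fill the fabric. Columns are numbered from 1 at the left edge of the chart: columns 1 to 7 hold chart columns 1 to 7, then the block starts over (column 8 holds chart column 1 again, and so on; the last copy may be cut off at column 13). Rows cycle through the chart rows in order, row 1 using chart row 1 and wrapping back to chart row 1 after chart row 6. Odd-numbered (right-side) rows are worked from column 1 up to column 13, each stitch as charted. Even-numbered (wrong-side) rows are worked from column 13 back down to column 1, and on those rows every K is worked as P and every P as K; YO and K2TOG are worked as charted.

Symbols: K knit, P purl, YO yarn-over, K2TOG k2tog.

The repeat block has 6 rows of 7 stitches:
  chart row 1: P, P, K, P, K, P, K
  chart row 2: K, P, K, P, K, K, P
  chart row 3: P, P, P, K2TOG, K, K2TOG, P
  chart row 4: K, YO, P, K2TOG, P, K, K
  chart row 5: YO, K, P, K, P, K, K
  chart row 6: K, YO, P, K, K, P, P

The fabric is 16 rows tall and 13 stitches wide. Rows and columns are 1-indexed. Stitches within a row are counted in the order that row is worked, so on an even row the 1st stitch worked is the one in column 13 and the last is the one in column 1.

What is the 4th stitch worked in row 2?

For row 2: chart row = ((2-1) mod 6) + 1 = 2; this is a WS (even) row.
Chart row 2 tiled across columns 1-13: K P K P K K P K P K P K K
Wrong side: read the tiled row from column 13 down to 1 and exchange K with P (leave YO, K2TOG).
Row 2 as worked: P P K P K P K P P K P K P
Stitch 4 in working order -> P

Stitch:
P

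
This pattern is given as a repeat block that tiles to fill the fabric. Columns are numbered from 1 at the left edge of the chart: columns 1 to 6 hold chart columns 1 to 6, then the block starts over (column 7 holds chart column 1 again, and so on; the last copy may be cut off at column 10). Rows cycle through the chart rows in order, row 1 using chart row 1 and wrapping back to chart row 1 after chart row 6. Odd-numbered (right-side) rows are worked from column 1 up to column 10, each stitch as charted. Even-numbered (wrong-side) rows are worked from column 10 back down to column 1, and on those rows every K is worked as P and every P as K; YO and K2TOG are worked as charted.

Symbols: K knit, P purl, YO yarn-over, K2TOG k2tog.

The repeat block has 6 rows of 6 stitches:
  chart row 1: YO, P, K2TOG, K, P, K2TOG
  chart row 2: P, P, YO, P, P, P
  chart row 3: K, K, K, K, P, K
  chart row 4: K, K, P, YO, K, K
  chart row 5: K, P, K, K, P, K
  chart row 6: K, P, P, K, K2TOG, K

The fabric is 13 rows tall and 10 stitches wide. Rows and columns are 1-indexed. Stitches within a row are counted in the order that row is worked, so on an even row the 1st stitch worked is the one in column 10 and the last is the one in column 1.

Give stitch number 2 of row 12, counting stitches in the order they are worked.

Row 12: (12-1) mod 6 = 5, so use chart row 6. Even row -> WS.
Chart row 6 tiled across columns 1-10: K P P K K2TOG K K P P K
WS row: flip the tiled sequence (start at column 10) and apply K<->P; YO and K2TOG stay.
Row 12 as worked: P K K P P K2TOG P K K P
Counting 2 along the worked row gives K.

== STITCH ==
K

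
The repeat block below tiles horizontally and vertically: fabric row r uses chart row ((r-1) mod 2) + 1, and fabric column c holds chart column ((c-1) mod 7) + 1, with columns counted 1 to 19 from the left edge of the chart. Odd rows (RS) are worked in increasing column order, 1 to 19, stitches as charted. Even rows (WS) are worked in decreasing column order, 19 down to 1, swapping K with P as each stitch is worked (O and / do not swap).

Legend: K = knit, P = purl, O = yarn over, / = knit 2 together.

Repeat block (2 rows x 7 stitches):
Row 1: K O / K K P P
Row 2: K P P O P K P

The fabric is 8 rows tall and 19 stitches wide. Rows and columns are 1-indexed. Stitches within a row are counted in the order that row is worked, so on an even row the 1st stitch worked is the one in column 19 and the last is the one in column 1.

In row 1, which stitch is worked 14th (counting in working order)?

For row 1: chart row = ((1-1) mod 2) + 1 = 1; this is a RS (odd) row.
Chart row 1 tiled across columns 1-19: K O / K K P P K O / K K P P K O / K K
RS: work column 1 to column 19, symbols as charted — the tiled row is the row as worked.
Stitch 14 in working order -> P

== STITCH ==
P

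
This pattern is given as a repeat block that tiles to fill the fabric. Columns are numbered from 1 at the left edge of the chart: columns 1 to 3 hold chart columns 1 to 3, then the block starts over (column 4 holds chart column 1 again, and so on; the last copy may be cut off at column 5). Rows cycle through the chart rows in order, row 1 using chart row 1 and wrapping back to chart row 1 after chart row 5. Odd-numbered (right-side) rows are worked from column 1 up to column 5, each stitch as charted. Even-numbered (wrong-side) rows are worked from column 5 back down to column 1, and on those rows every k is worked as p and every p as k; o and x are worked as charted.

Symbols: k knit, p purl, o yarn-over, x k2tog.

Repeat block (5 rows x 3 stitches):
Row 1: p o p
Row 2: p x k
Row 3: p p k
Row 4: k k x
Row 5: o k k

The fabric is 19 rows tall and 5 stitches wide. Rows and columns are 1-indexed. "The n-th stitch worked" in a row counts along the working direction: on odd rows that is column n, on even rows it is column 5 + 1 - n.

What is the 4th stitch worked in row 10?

Row 10 uses chart row ((10-1) mod 5)+1 = 5. Row 10 is even, so WS.
Chart row 5 tiled across columns 1-5: o k k o k
WS: work from column 5 back to column 1 (reverse the tiled row), swapping k<->p (o and x unchanged).
Row 10 as worked: p o p p o
The 4th stitch worked is p.

Stitch:
p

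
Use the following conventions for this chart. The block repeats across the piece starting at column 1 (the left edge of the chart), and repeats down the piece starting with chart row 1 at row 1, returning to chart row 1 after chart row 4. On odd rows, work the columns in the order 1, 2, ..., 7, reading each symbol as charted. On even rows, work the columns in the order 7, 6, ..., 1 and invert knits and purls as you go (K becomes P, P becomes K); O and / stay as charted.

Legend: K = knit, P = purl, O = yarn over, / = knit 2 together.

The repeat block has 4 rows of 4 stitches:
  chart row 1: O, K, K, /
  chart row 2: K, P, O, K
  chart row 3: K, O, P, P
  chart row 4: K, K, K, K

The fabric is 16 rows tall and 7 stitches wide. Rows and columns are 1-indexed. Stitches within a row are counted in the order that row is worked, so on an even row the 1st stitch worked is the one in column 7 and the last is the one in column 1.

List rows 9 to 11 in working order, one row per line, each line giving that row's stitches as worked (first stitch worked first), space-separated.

Row 9: chart row 1, RS - tile across columns 1-7 and work as-is.
Row 10: chart row 2, WS - tiled (columns 1-7): K P O K K P O; work from column 7 back to 1 with K<->P swapped.
Row 11: chart row 3, RS - tile across columns 1-7 and work as-is.

== ROWS AS WORKED ==
O K K / O K K
O K P P O K P
K O P P K O P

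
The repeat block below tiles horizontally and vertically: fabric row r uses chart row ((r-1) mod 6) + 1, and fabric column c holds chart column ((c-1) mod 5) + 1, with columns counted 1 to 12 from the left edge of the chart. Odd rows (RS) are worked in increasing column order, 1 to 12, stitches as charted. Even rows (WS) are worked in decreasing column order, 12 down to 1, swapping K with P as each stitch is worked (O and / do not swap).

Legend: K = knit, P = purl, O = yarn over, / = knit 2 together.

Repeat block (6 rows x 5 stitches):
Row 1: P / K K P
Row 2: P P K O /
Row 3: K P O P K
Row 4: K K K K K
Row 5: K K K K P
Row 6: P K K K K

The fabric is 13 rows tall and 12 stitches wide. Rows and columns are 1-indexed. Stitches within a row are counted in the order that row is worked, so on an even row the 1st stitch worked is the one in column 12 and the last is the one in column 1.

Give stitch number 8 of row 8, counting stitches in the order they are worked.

Stitch:
/

Derivation:
For row 8: chart row = ((8-1) mod 6) + 1 = 2; this is a WS (even) row.
Chart row 2 tiled across columns 1-12: P P K O / P P K O / P P
Wrong side: read the tiled row from column 12 down to 1 and exchange K with P (leave O, /).
Row 8 as worked: K K / O P K K / O P K K
Counting 8 along the worked row gives /.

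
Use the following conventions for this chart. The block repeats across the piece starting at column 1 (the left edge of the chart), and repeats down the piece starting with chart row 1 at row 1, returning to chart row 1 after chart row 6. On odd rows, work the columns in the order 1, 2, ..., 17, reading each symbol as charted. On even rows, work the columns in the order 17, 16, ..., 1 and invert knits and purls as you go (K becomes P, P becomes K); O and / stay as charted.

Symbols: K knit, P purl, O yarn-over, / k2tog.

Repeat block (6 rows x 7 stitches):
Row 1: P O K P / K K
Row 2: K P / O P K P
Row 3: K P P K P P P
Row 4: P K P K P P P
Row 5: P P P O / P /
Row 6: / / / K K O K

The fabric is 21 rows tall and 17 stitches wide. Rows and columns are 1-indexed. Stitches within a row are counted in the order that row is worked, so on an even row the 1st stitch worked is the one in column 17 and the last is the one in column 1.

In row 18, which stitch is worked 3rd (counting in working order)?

Row 18 uses chart row ((18-1) mod 6)+1 = 6. Row 18 is even, so WS.
Chart row 6 tiled across columns 1-17: / / / K K O K / / / K K O K / / /
Wrong side: read the tiled row from column 17 down to 1 and exchange K with P (leave O, /).
Row 18 as worked: / / / P O P P / / / P O P P / / /
Stitch 3 in working order -> /

Result:
/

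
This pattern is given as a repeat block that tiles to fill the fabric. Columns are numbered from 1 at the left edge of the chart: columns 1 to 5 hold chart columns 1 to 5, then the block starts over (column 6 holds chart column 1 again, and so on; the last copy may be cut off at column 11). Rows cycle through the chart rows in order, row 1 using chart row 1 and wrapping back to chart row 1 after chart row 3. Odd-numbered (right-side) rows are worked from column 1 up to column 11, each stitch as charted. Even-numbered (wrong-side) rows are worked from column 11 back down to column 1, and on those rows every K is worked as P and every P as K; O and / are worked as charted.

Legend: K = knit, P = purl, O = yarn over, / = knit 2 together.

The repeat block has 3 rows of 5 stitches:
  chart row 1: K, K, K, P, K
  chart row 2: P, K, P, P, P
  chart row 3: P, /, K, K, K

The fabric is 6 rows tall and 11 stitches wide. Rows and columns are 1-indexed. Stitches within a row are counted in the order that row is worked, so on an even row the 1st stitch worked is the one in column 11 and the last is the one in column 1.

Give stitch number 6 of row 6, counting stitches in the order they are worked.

Result:
K

Derivation:
For row 6: chart row = ((6-1) mod 3) + 1 = 3; this is a WS (even) row.
Chart row 3 tiled across columns 1-11: P / K K K P / K K K P
Wrong side: read the tiled row from column 11 down to 1 and exchange K with P (leave O, /).
Row 6 as worked: K P P P / K P P P / K
The 6th stitch worked is K.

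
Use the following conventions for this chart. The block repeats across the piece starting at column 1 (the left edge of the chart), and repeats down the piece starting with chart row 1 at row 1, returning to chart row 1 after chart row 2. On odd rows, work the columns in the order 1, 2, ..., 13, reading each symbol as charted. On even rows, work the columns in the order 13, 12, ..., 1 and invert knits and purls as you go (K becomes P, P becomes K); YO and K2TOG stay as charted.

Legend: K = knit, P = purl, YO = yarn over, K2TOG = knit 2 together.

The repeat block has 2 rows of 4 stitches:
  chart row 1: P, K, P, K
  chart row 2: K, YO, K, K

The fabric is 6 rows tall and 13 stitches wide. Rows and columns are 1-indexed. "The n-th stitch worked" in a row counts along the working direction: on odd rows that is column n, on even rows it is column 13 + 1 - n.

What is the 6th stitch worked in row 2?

Row 2: (2-1) mod 2 = 1, so use chart row 2. Even row -> WS.
Chart row 2 tiled across columns 1-13: K YO K K K YO K K K YO K K K
WS: work from column 13 back to column 1 (reverse the tiled row), swapping K<->P (YO and K2TOG unchanged).
Row 2 as worked: P P P YO P P P YO P P P YO P
The 6th stitch worked is P.

Result:
P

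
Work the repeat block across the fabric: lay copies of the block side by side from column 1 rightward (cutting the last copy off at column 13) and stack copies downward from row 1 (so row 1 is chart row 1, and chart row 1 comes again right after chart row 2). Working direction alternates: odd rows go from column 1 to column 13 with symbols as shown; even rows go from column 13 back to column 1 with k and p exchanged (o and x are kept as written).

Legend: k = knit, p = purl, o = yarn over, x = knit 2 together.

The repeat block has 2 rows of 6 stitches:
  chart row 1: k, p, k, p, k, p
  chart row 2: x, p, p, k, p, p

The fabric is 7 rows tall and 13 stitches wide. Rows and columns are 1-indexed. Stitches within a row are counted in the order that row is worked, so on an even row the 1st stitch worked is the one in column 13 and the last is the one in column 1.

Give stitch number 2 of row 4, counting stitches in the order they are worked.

Stitch:
k

Derivation:
Row 4 uses chart row ((4-1) mod 2)+1 = 2. Row 4 is even, so WS.
Chart row 2 tiled across columns 1-13: x p p k p p x p p k p p x
WS: work from column 13 back to column 1 (reverse the tiled row), swapping k<->p (o and x unchanged).
Row 4 as worked: x k k p k k x k k p k k x
The 2nd stitch worked is k.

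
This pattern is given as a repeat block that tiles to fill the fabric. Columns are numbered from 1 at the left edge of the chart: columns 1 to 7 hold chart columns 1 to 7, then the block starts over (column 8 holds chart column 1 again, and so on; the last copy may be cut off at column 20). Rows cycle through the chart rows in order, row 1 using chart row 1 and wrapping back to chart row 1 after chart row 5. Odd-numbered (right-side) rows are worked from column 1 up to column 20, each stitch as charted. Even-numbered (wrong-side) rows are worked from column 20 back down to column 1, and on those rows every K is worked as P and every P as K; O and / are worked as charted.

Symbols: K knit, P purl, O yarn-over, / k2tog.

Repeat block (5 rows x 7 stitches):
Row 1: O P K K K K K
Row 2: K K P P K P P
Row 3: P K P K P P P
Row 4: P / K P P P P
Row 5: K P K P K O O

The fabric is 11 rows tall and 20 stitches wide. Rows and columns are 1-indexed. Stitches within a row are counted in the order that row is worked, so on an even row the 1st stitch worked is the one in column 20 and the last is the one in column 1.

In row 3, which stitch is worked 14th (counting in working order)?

Stitch:
P

Derivation:
Row 3 uses chart row ((3-1) mod 5)+1 = 3. Row 3 is odd, so RS.
Chart row 3 tiled across columns 1-20: P K P K P P P P K P K P P P P K P K P P
RS: work column 1 to column 20, symbols as charted — the tiled row is the row as worked.
The 14th stitch worked is P.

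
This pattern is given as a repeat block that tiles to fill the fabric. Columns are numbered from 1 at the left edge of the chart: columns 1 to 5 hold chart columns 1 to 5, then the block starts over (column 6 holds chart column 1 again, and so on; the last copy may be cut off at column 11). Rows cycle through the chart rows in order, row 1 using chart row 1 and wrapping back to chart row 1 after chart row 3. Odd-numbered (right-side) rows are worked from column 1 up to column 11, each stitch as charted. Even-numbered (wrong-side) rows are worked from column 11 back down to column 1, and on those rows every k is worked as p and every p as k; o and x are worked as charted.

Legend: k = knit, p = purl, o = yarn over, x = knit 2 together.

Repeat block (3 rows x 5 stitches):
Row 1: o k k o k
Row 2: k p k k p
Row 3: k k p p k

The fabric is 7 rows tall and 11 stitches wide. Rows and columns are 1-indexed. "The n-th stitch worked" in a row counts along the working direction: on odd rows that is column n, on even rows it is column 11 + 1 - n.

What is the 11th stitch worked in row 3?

== STITCH ==
k

Derivation:
For row 3: chart row = ((3-1) mod 3) + 1 = 3; this is a RS (odd) row.
Chart row 3 tiled across columns 1-11: k k p p k k k p p k k
RS: work column 1 to column 11, symbols as charted — the tiled row is the row as worked.
The 11th stitch worked is k.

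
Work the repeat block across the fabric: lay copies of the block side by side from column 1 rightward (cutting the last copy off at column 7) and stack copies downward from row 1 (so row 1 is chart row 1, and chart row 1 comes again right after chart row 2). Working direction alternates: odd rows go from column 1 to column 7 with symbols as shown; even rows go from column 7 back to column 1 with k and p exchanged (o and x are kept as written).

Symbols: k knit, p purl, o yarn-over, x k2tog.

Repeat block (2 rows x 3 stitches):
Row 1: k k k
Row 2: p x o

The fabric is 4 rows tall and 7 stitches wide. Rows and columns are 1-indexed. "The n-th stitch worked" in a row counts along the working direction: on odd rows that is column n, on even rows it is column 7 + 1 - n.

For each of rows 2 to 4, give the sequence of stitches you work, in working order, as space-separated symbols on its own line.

Row 2: chart row 2, WS - tiled (columns 1-7): p x o p x o p; work from column 7 back to 1 with k<->p swapped.
Row 3: chart row 1, RS - tile across columns 1-7 and work as-is.
Row 4: chart row 2, WS - tiled (columns 1-7): p x o p x o p; work from column 7 back to 1 with k<->p swapped.

Result:
k o x k o x k
k k k k k k k
k o x k o x k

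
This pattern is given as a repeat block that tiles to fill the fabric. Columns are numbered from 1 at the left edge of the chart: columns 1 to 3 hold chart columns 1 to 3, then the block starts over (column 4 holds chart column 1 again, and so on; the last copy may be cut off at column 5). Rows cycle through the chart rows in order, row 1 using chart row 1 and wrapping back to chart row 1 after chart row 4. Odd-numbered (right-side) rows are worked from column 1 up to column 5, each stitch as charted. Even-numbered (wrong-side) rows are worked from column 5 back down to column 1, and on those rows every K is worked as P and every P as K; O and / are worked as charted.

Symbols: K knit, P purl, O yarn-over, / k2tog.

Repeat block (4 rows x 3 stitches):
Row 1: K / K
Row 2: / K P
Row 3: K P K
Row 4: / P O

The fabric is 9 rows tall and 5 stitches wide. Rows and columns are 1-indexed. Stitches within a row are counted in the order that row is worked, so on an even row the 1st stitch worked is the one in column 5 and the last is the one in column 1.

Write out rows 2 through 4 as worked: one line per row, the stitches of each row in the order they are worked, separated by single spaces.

Row 2: chart row 2, WS - tiled (columns 1-5): / K P / K; work from column 5 back to 1 with K<->P swapped.
Row 3: chart row 3, RS - tile across columns 1-5 and work as-is.
Row 4: chart row 4, WS - tiled (columns 1-5): / P O / P; work from column 5 back to 1 with K<->P swapped.

== ROWS AS WORKED ==
P / K P /
K P K K P
K / O K /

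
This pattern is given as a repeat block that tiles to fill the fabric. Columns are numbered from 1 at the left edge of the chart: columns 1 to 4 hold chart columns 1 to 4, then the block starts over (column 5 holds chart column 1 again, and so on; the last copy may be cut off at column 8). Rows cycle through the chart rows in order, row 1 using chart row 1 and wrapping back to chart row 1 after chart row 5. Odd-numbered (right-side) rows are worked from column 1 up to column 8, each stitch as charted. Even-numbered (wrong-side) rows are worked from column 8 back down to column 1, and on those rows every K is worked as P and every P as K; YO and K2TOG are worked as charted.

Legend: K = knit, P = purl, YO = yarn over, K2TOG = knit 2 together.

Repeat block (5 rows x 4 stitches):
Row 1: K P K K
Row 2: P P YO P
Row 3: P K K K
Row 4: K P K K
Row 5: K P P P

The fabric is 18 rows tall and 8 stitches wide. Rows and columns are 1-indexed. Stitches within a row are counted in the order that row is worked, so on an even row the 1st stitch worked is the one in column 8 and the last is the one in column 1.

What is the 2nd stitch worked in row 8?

Row 8 uses chart row ((8-1) mod 5)+1 = 3. Row 8 is even, so WS.
Chart row 3 tiled across columns 1-8: P K K K P K K K
WS: work from column 8 back to column 1 (reverse the tiled row), swapping K<->P (YO and K2TOG unchanged).
Row 8 as worked: P P P K P P P K
The 2nd stitch worked is P.

Stitch:
P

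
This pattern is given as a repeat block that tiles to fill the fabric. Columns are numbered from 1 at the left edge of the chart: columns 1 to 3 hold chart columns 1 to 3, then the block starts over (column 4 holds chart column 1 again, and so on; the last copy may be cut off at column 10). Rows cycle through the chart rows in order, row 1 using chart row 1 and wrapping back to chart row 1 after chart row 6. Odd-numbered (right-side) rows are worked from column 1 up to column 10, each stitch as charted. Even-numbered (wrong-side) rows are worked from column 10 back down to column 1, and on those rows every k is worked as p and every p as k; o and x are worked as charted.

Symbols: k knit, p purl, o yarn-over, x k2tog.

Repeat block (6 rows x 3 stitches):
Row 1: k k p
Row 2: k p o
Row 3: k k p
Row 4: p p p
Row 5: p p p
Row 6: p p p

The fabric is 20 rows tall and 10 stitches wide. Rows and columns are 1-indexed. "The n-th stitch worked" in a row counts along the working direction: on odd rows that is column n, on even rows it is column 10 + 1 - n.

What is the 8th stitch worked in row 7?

Result:
k

Derivation:
For row 7: chart row = ((7-1) mod 6) + 1 = 1; this is a RS (odd) row.
Chart row 1 tiled across columns 1-10: k k p k k p k k p k
RS row: no reversal, no swap; stitch n worked = column n.
The 8th stitch worked is k.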